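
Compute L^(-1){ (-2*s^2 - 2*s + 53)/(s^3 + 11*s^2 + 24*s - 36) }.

t*exp(-6*t) + exp(t) - 3*exp(-6*t)

Factor the denominator: s^3 + 11*s^2 + 24*s - 36 = (s - 1)*(s + 6)^2.
Partial fraction decomposition gives [-3/(s + 6)] + [(s + 6)^(-2)] + [1/(s - 1)].
Invert each term: -3/(s + 6) ↔ -3e^(-6t); 1/(s + 6)^2 ↔ t·e^(-6t); 1/(s - 1) ↔ e^(t).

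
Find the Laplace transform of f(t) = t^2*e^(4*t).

2/(s - 4)^3

L{e^(4t)} = 1/(s - 4).
Then apply L{t^2·g(t)} = (-1)^2 d^2/ds^2[G(s)] with G(s) = 1/(s - 4):
differentiating 2 times and applying the sign gives 2/(s - 4)^3.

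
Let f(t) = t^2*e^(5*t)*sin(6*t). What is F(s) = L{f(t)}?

L{sin(6t)} = 6/(s^2 + 36).
Multiplying by e^(5t) shifts s → s - 5, so L{e^(5*t)*sin(6*t)} = 6/((s - 5)^2 + 36).
Then apply L{t^2·g(t)} = (-1)^2 d^2/ds^2[G(s)] with G(s) = 6/((s - 5)^2 + 36):
differentiating 2 times and applying the sign gives 36*(s^2 - 10*s + 13)/(s^2 - 10*s + 61)^3.

F(s) = 36*(s^2 - 10*s + 13)/(s^2 - 10*s + 61)^3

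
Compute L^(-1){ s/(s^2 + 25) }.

Since L{cos(5t)} = s/(s^2 + 25), the inverse is cos(5*t).

cos(5*t)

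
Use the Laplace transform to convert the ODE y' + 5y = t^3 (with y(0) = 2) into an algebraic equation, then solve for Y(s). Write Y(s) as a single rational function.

Y(s) = (2*s^4 + 6)/(s^5 + 5*s^4)

Transform both sides with L{·}.
Using L{y'} = sY - y(0) = sY - 2, the left side becomes (s + 5)Y - (2).
The right side is L{t^3} = 6/s^4.
So (s + 5)Y = 6/s^4 + (2).
Solve for Y(s) and write it as one ratio of polynomials.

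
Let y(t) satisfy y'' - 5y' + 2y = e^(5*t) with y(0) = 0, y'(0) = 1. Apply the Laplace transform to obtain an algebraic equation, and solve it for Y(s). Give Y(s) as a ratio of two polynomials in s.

Apply the Laplace transform to the equation.
Using L{y''} = s^2 Y - s·y(0) - y'(0) and L{y'} = sY - y(0), with y(0) = 0, y'(0) = 1, the left side becomes (s^2 - 5*s + 2)Y - (1).
The right side is L{e^(5*t)} = 1/(s - 5).
So (s^2 - 5*s + 2)Y = 1/(s - 5) + (1).
Isolate Y and clear denominators.

Y(s) = (s - 4)/(s^3 - 10*s^2 + 27*s - 10)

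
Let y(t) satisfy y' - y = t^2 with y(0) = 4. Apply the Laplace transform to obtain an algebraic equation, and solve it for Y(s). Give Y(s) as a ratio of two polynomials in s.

Y(s) = (4*s^3 + 2)/(s^4 - s^3)

Transform both sides with L{·}.
With L{y'} = sY - y(0) = sY - 4: the LHS transforms to (s - 1)Y - (4).
The right side is L{t^2} = 2/s^3.
So (s - 1)Y = 2/s^3 + (4).
Isolate Y and clear denominators.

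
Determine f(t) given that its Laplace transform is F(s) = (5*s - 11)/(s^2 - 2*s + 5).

f(t) = -3*exp(t)*sin(2*t) + 5*exp(t)*cos(2*t)

Complete the square in the denominator: s^2 - 2*s + 5 = (s - 1)^2 + 2^2.
Split the numerator to match: 5*s - 11 = 5·(s - 1) - 3·2.
Invert each term: 5·(s - 1)/((s - 1)^2 + 4) ↔ 5e^(t)cos(2t); -3·2/((s - 1)^2 + 4) ↔ -3e^(t)sin(2t).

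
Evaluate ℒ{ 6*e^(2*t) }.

6/(s - 2)

L{6} = 6/s.
By the first shifting theorem, multiplying by e^(2t) replaces s with s - 2.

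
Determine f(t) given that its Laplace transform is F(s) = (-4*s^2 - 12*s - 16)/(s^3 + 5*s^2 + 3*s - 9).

f(t) = 4*t*exp(-3*t) - 2*exp(t) - 2*exp(-3*t)

Factor the denominator: s^3 + 5*s^2 + 3*s - 9 = (s - 1)*(s + 3)^2.
Partial fraction decomposition gives [-2/(s + 3)] + [4/(s + 3)^2] + [-2/(s - 1)].
Invert each term: -2/(s + 3) ↔ -2e^(-3t); 4/(s + 3)^2 ↔ 4t·e^(-3t); -2/(s - 1) ↔ -2e^(t).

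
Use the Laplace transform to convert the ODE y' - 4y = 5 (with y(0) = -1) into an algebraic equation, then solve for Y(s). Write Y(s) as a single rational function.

Apply the Laplace transform to the equation.
Using L{y'} = sY - y(0) = sY - (-1), the left side becomes (s - 4)Y - (-1).
The right side is L{5} = 5/s.
So (s - 4)Y = 5/s + (-1).
Solve for Y(s) and write it as one ratio of polynomials.

Y(s) = (-s + 5)/(s^2 - 4*s)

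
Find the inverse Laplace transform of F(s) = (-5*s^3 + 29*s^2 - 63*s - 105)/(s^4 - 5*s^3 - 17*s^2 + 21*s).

-2*exp(7*t) + 6*exp(t) - 5 - 4*exp(-3*t)

Factor the denominator: s^4 - 5*s^3 - 17*s^2 + 21*s = s*(s - 7)*(s - 1)*(s + 3).
Partial fraction decomposition gives [-2/(s - 7)] + [6/(s - 1)] + [-5/s] + [-4/(s + 3)].
Invert each term: -2/(s - 7) ↔ -2e^(7t); 6/(s - 1) ↔ 6e^(t); -5/(s - 0) ↔ -5e^(0t); -4/(s + 3) ↔ -4e^(-3t).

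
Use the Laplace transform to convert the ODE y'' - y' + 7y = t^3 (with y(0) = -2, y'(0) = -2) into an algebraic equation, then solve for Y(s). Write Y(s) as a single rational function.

Y(s) = (-2*s^5 + 6)/(s^6 - s^5 + 7*s^4)

Laplace-transform each side.
With L{y''} = s^2 Y - s·y(0) - y'(0) and L{y'} = sY - y(0), with y(0) = -2, y'(0) = -2: the LHS transforms to (s^2 - s + 7)Y - (-2*s).
The right side is L{t^3} = 6/s^4.
So (s^2 - s + 7)Y = 6/s^4 + (-2*s).
Isolate Y and clear denominators.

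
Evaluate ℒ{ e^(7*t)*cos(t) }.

(s - 7)/((s - 7)^2 + 1)

L{cos(t)} = s/(s^2 + 1).
By the first shifting theorem, multiplying by e^(7t) replaces s with s - 7.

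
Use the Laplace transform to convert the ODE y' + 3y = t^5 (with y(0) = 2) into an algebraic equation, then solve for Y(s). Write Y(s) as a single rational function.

Y(s) = (2*s^6 + 120)/(s^7 + 3*s^6)

Apply the Laplace transform to the equation.
Using L{y'} = sY - y(0) = sY - 2, the left side becomes (s + 3)Y - (2).
The right side is L{t^5} = 120/s^6.
So (s + 3)Y = 120/s^6 + (2).
Isolate Y and clear denominators.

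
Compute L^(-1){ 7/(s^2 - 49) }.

sinh(7*t)

Since L{sinh(7t)} = 7/(s^2 - 49), the inverse is sinh(7*t).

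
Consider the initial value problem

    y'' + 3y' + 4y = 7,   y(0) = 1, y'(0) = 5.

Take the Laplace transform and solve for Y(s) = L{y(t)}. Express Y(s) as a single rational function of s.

Apply the Laplace transform to the equation.
The derivative rules (L{y''} = s^2 Y - s·y(0) - y'(0) and L{y'} = sY - y(0), with y(0) = 1, y'(0) = 5) turn the left side into (s^2 + 3*s + 4)Y - (s + 8).
The right side is L{7} = 7/s.
So (s^2 + 3*s + 4)Y = 7/s + (s + 8).
Isolate Y and clear denominators.

Y(s) = (s^2 + 8*s + 7)/(s^3 + 3*s^2 + 4*s)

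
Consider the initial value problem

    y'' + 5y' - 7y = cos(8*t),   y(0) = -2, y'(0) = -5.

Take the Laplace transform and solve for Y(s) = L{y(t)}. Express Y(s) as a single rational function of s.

Y(s) = (-2*s^3 - 15*s^2 - 127*s - 960)/(s^4 + 5*s^3 + 57*s^2 + 320*s - 448)

Take the Laplace transform of both sides.
Using L{y''} = s^2 Y - s·y(0) - y'(0) and L{y'} = sY - y(0), with y(0) = -2, y'(0) = -5, the left side becomes (s^2 + 5*s - 7)Y - (-2*s - 15).
The right side is L{cos(8*t)} = s/(s^2 + 64).
So (s^2 + 5*s - 7)Y = s/(s^2 + 64) + (-2*s - 15).
Isolate Y and clear denominators.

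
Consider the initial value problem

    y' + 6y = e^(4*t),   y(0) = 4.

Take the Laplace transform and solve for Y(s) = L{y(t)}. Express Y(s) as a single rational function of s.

Y(s) = (4*s - 15)/(s^2 + 2*s - 24)

Take the Laplace transform of both sides.
With L{y'} = sY - y(0) = sY - 4: the LHS transforms to (s + 6)Y - (4).
The right side is L{e^(4*t)} = 1/(s - 4).
So (s + 6)Y = 1/(s - 4) + (4).
Solve for Y(s) and write it as one ratio of polynomials.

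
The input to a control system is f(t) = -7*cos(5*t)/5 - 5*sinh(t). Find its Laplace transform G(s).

Apply the Laplace transform termwise.
(-5)·[L{sinh(t)} = 1/(s^2 - 1)]; (-7/5)·[L{cos(5t)} = s/(s^2 + 25)].

G(s) = -7*s/(5*(s^2 + 25)) - 5/(s^2 - 1)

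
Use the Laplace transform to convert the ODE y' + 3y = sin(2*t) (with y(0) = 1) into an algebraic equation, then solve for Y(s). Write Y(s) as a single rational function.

Y(s) = (s^2 + 6)/(s^3 + 3*s^2 + 4*s + 12)

Take the Laplace transform of both sides.
With L{y'} = sY - y(0) = sY - 1: the LHS transforms to (s + 3)Y - (1).
The right side is L{sin(2*t)} = 2/(s^2 + 4).
So (s + 3)Y = 2/(s^2 + 4) + (1).
Divide through and combine into a single rational function.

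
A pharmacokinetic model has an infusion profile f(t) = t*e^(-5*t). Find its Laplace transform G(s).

L{e^(-5t)} = 1/(s + 5).
Then apply L{t·g(t)} = -d/ds[H(s)] with H(s) = 1/(s + 5):
differentiating 1 time and applying the sign gives (s + 5)^(-2).

G(s) = (s + 5)^(-2)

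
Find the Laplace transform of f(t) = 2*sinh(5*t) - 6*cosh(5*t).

-6*s/(s^2 - 25) + 10/(s^2 - 25)

The transform is linear, so treat each term independently.
(-6)·[L{cosh(5t)} = s/(s^2 - 25)]; (2)·[L{sinh(5t)} = 5/(s^2 - 25)].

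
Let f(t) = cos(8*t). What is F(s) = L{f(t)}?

L{cos(8t)} = s/(s^2 + 64).

F(s) = s/(s^2 + 64)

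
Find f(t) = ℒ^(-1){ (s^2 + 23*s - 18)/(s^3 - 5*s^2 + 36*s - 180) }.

f(t) = 2*exp(5*t) + 3*sin(6*t) - cos(6*t)

Factor the denominator: s^3 - 5*s^2 + 36*s - 180 = (s - 5)*(s^2 + 36).
Partial fraction decomposition gives [2/(s - 5)] + [-s/(s^2 + 36)] + [18/(s^2 + 36)].
Invert each term: 2/(s - 5) ↔ 2e^(5t); -1·s/(s^2 + 36) ↔ -cos(6t); 3·6/(s^2 + 36) ↔ 3sin(6t).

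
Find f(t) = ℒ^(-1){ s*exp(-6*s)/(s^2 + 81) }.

The factor e^(-6s) signals a time shift by c = 6 (second shifting theorem).
L{cos(9t)} = s/(s^2 + 81), so L^-1{s/(s^2 + 81)} = cos(9*t).
Hence the inverse is u(t - 6) times that function evaluated at t - 6.

f(t) = Heaviside(t - 6)*(cos(9*t - 54))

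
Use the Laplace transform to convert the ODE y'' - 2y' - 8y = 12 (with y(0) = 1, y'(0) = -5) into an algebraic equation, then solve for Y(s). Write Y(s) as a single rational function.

Apply the Laplace transform to the equation.
The derivative rules (L{y''} = s^2 Y - s·y(0) - y'(0) and L{y'} = sY - y(0), with y(0) = 1, y'(0) = -5) turn the left side into (s^2 - 2*s - 8)Y - (s - 7).
The right side is L{12} = 12/s.
So (s^2 - 2*s - 8)Y = 12/s + (s - 7).
Divide through and combine into a single rational function.

Y(s) = (s - 3)/(s^2 + 2*s)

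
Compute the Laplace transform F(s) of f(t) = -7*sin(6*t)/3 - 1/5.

F(s) = -14/(s^2 + 36) - 1/(5*s)

By linearity of the Laplace transform, transform each term separately.
L{-1/5} = (-1/5)/s; (-7/3)·[L{sin(6t)} = 6/(s^2 + 36)].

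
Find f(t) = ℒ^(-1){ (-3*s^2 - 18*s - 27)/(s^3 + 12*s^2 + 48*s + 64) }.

Factor the denominator: s^3 + 12*s^2 + 48*s + 64 = (s + 4)^3.
Partial fraction decomposition gives [-3/(s + 4)] + [6/(s + 4)^2] + [-3/(s + 4)^3].
Invert each term: -3/(s + 4) ↔ -3e^(-4t); 6/(s + 4)^2 ↔ 6t·e^(-4t); -3/(s + 4)^3 ↔ (-3/2)t^2·e^(-4t).

f(t) = -3*t^2*exp(-4*t)/2 + 6*t*exp(-4*t) - 3*exp(-4*t)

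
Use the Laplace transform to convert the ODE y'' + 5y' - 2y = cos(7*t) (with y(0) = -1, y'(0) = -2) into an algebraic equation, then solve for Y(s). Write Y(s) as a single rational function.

Y(s) = (-s^3 - 7*s^2 - 48*s - 343)/(s^4 + 5*s^3 + 47*s^2 + 245*s - 98)

Take the Laplace transform of both sides.
With L{y''} = s^2 Y - s·y(0) - y'(0) and L{y'} = sY - y(0), with y(0) = -1, y'(0) = -2: the LHS transforms to (s^2 + 5*s - 2)Y - (-s - 7).
The right side is L{cos(7*t)} = s/(s^2 + 49).
So (s^2 + 5*s - 2)Y = s/(s^2 + 49) + (-s - 7).
Divide through and combine into a single rational function.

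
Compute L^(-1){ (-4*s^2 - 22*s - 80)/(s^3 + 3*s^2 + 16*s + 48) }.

-4*sin(4*t) - 2*cos(4*t) - 2*exp(-3*t)

Factor the denominator: s^3 + 3*s^2 + 16*s + 48 = (s + 3)*(s^2 + 16).
Partial fraction decomposition gives [-2/(s + 3)] + [-2*s/(s^2 + 16)] + [-16/(s^2 + 16)].
Invert each term: -2/(s + 3) ↔ -2e^(-3t); -2·s/(s^2 + 16) ↔ -2cos(4t); -4·4/(s^2 + 16) ↔ -4sin(4t).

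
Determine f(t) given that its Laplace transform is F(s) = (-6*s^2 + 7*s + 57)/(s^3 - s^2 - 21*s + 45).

f(t) = 3*t*exp(3*t) - 4*exp(3*t) - 2*exp(-5*t)

Factor the denominator: s^3 - s^2 - 21*s + 45 = (s - 3)^2*(s + 5).
Partial fraction decomposition gives [-4/(s - 3)] + [3/(s - 3)^2] + [-2/(s + 5)].
Invert each term: -4/(s - 3) ↔ -4e^(3t); 3/(s - 3)^2 ↔ 3t·e^(3t); -2/(s + 5) ↔ -2e^(-5t).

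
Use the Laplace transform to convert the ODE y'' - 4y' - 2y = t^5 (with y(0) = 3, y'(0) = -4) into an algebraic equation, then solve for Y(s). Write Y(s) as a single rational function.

Y(s) = (3*s^7 - 16*s^6 + 120)/(s^8 - 4*s^7 - 2*s^6)

Transform both sides with L{·}.
The derivative rules (L{y''} = s^2 Y - s·y(0) - y'(0) and L{y'} = sY - y(0), with y(0) = 3, y'(0) = -4) turn the left side into (s^2 - 4*s - 2)Y - (3*s - 16).
The right side is L{t^5} = 120/s^6.
So (s^2 - 4*s - 2)Y = 120/s^6 + (3*s - 16).
Isolate Y and clear denominators.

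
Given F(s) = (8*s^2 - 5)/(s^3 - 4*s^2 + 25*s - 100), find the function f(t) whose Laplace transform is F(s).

Factor the denominator: s^3 - 4*s^2 + 25*s - 100 = (s - 4)*(s^2 + 25).
Partial fraction decomposition gives [3/(s - 4)] + [5*s/(s^2 + 25)] + [20/(s^2 + 25)].
Invert each term: 3/(s - 4) ↔ 3e^(4t); 5·s/(s^2 + 25) ↔ 5cos(5t); 4·5/(s^2 + 25) ↔ 4sin(5t).

f(t) = 3*exp(4*t) + 4*sin(5*t) + 5*cos(5*t)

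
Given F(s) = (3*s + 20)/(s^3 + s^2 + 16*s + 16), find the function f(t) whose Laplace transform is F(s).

Factor the denominator: s^3 + s^2 + 16*s + 16 = (s + 1)*(s^2 + 16).
Partial fraction decomposition gives [1/(s + 1)] + [-s/(s^2 + 16)] + [4/(s^2 + 16)].
Invert each term: 1/(s + 1) ↔ e^(-t); -1·s/(s^2 + 16) ↔ -cos(4t); 1·4/(s^2 + 16) ↔ sin(4t).

f(t) = sin(4*t) - cos(4*t) + exp(-t)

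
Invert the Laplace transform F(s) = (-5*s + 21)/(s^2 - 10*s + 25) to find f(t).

Factor the denominator: s^2 - 10*s + 25 = (s - 5)^2.
Partial fraction decomposition gives [-5/(s - 5)] + [-4/(s - 5)^2].
Invert each term: -5/(s - 5) ↔ -5e^(5t); -4/(s - 5)^2 ↔ -4t·e^(5t).

f(t) = -4*t*exp(5*t) - 5*exp(5*t)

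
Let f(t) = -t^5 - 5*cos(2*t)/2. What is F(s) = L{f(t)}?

F(s) = -5*s/(2*(s^2 + 4)) - 120/s^6

Apply the Laplace transform termwise.
(-1)·[L{t^5} = 5!/s^6 = 120/s^6]; (-5/2)·[L{cos(2t)} = s/(s^2 + 4)].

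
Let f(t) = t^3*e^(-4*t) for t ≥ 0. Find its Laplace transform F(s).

L{t^3} = 3!/s^4 = 6/s^4.
By the first shifting theorem, multiplying by e^(-4t) replaces s with s + 4.

F(s) = 6/(s + 4)^4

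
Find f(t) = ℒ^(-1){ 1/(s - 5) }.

f(t) = exp(5*t)

Since L{e^(5t)} = 1/(s - 5), the inverse is e^(5*t).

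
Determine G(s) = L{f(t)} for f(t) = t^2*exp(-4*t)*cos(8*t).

L{cos(8t)} = s/(s^2 + 64).
Multiplying by e^(-4t) shifts s → s + 4, so L{exp(-4*t)*cos(8*t)} = (s + 4)/((s + 4)^2 + 64).
Then apply L{t^2·g(t)} = (-1)^2 d^2/ds^2[H(s)] with H(s) = (s + 4)/((s + 4)^2 + 64):
differentiating 2 times and applying the sign gives 2*(s + 4)*(s^2 + 8*s - 176)/(s^2 + 8*s + 80)^3.

G(s) = 2*(s + 4)*(s^2 + 8*s - 176)/(s^2 + 8*s + 80)^3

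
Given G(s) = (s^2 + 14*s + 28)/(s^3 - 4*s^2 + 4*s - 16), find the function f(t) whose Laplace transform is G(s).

Factor the denominator: s^3 - 4*s^2 + 4*s - 16 = (s - 4)*(s^2 + 4).
Partial fraction decomposition gives [5/(s - 4)] + [-4*s/(s^2 + 4)] + [-2/(s^2 + 4)].
Invert each term: 5/(s - 4) ↔ 5e^(4t); -4·s/(s^2 + 4) ↔ -4cos(2t); -1·2/(s^2 + 4) ↔ -sin(2t).

f(t) = 5*exp(4*t) - sin(2*t) - 4*cos(2*t)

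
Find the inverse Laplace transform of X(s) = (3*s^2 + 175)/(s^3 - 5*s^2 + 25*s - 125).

Factor the denominator: s^3 - 5*s^2 + 25*s - 125 = (s - 5)*(s^2 + 25).
Partial fraction decomposition gives [5/(s - 5)] + [-2*s/(s^2 + 25)] + [-10/(s^2 + 25)].
Invert each term: 5/(s - 5) ↔ 5e^(5t); -2·s/(s^2 + 25) ↔ -2cos(5t); -2·5/(s^2 + 25) ↔ -2sin(5t).

5*exp(5*t) - 2*sin(5*t) - 2*cos(5*t)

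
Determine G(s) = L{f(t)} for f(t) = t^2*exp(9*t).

L{e^(9t)} = 1/(s - 9).
Then apply L{t^2·g(t)} = (-1)^2 d^2/ds^2[H(s)] with H(s) = 1/(s - 9):
differentiating 2 times and applying the sign gives 2/(s - 9)^3.

G(s) = 2/(s - 9)^3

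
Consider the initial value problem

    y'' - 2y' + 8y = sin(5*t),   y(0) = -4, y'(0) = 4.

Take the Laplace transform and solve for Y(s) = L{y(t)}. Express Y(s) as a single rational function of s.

Transform both sides with L{·}.
Using L{y''} = s^2 Y - s·y(0) - y'(0) and L{y'} = sY - y(0), with y(0) = -4, y'(0) = 4, the left side becomes (s^2 - 2*s + 8)Y - (-4*s + 12).
The right side is L{sin(5*t)} = 5/(s^2 + 25).
So (s^2 - 2*s + 8)Y = 5/(s^2 + 25) + (-4*s + 12).
Isolate Y and clear denominators.

Y(s) = (-4*s^3 + 12*s^2 - 100*s + 305)/(s^4 - 2*s^3 + 33*s^2 - 50*s + 200)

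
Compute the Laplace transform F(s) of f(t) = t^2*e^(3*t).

L{e^(3t)} = 1/(s - 3).
Then apply L{t^2·g(t)} = (-1)^2 d^2/ds^2[G(s)] with G(s) = 1/(s - 3):
differentiating 2 times and applying the sign gives 2/(s - 3)^3.

F(s) = 2/(s - 3)^3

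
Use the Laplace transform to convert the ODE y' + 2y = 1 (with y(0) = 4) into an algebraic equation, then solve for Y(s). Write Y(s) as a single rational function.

Y(s) = (4*s + 1)/(s^2 + 2*s)

Apply the Laplace transform to the equation.
The derivative rules (L{y'} = sY - y(0) = sY - 4) turn the left side into (s + 2)Y - (4).
The right side is L{1} = 1/s.
So (s + 2)Y = 1/s + (4).
Isolate Y and clear denominators.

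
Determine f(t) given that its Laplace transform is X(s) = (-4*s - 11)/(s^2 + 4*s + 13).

Complete the square in the denominator: s^2 + 4*s + 13 = (s + 2)^2 + 3^2.
Split the numerator to match: -4*s - 11 = -4·(s + 2) - 1·3.
Invert each term: -4·(s + 2)/((s + 2)^2 + 9) ↔ -4e^(-2t)cos(3t); -1·3/((s + 2)^2 + 9) ↔ -e^(-2t)sin(3t).

f(t) = -exp(-2*t)*sin(3*t) - 4*exp(-2*t)*cos(3*t)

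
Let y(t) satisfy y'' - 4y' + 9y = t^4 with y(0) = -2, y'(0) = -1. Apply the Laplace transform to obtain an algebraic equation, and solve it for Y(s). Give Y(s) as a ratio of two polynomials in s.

Y(s) = (-2*s^6 + 7*s^5 + 24)/(s^7 - 4*s^6 + 9*s^5)

Take the Laplace transform of both sides.
With L{y''} = s^2 Y - s·y(0) - y'(0) and L{y'} = sY - y(0), with y(0) = -2, y'(0) = -1: the LHS transforms to (s^2 - 4*s + 9)Y - (-2*s + 7).
The right side is L{t^4} = 24/s^5.
So (s^2 - 4*s + 9)Y = 24/s^5 + (-2*s + 7).
Isolate Y and clear denominators.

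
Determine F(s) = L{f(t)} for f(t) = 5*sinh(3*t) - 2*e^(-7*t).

By linearity of the Laplace transform, transform each term separately.
(5)·[L{sinh(3t)} = 3/(s^2 - 9)]; (-2)·[L{e^(-7t)} = 1/(s + 7)].

F(s) = 15/(s^2 - 9) - 2/(s + 7)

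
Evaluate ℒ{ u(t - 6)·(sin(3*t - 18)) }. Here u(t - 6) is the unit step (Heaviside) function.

3*exp(-6*s)/(s^2 + 9)

By the second shifting theorem, L{u(t - c)·g(t - c)} = e^(-cs)·G(s) with c = 6 and G(s) = L{g(t)}.
L{sin(3t)} = 3/(s^2 + 9).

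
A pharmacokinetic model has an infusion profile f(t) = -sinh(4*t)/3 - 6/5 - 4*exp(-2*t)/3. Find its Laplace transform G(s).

By linearity of the Laplace transform, transform each term separately.
L{-6/5} = (-6/5)/s; (-4/3)·[L{e^(-2t)} = 1/(s + 2)]; (-1/3)·[L{sinh(4t)} = 4/(s^2 - 16)].

G(s) = -4/(3*(s^2 - 16)) - 4/(3*(s + 2)) - 6/(5*s)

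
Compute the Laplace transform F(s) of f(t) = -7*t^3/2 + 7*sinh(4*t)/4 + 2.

Apply the Laplace transform termwise.
(-7/2)·[L{t^3} = 3!/s^4 = 6/s^4]; (7/4)·[L{sinh(4t)} = 4/(s^2 - 16)]; L{2} = 2/s.

F(s) = 7/(s^2 - 16) + 2/s - 21/s^4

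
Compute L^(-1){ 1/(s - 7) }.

exp(7*t)

Since L{e^(7t)} = 1/(s - 7), the inverse is e^(7*t).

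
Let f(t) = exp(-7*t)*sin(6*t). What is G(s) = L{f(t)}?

L{sin(6t)} = 6/(s^2 + 36).
By the first shifting theorem, multiplying by e^(-7t) replaces s with s + 7.

G(s) = 6/((s + 7)^2 + 36)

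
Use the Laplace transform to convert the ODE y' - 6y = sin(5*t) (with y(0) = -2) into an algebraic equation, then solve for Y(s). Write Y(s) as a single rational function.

Y(s) = (-2*s^2 - 45)/(s^3 - 6*s^2 + 25*s - 150)

Take the Laplace transform of both sides.
Using L{y'} = sY - y(0) = sY - (-2), the left side becomes (s - 6)Y - (-2).
The right side is L{sin(5*t)} = 5/(s^2 + 25).
So (s - 6)Y = 5/(s^2 + 25) + (-2).
Isolate Y and clear denominators.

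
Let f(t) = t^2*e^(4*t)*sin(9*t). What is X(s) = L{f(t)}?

L{sin(9t)} = 9/(s^2 + 81).
Multiplying by e^(4t) shifts s → s - 4, so L{e^(4*t)*sin(9*t)} = 9/((s - 4)^2 + 81).
Then apply L{t^2·g(t)} = (-1)^2 d^2/ds^2[G(s)] with G(s) = 9/((s - 4)^2 + 81):
differentiating 2 times and applying the sign gives 54*(s^2 - 8*s - 11)/(s^2 - 8*s + 97)^3.

X(s) = 54*(s^2 - 8*s - 11)/(s^2 - 8*s + 97)^3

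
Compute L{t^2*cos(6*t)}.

2*s*(s^2 - 108)/(s^2 + 36)^3

L{cos(6t)} = s/(s^2 + 36).
Then apply L{t^2·g(t)} = (-1)^2 d^2/ds^2[G(s)] with G(s) = s/(s^2 + 36):
differentiating 2 times and applying the sign gives 2*s*(s^2 - 108)/(s^2 + 36)^3.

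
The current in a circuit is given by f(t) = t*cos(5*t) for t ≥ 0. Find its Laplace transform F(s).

F(s) = (s - 5)*(s + 5)/(s^2 + 25)^2

L{cos(5t)} = s/(s^2 + 25).
Then apply L{t·g(t)} = -d/ds[G(s)] with G(s) = s/(s^2 + 25):
differentiating 1 time and applying the sign gives (s - 5)*(s + 5)/(s^2 + 25)^2.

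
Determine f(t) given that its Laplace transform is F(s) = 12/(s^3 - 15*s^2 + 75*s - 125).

f(t) = 6*t^2*exp(5*t)

Rewrite the denominator: s^3 - 15*s^2 + 75*s - 125 = (s - 5)^3.
The form in (s - 5) signals a first-shifting-theorem factor e^(5t).
Since L{t^2} = 2!/s^3 = 2/s^3, the inverse is t^2*e^(5*t), scaled by 6.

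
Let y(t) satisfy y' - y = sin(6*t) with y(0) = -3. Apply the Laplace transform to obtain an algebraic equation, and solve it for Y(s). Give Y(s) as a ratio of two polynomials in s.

Y(s) = (-3*s^2 - 102)/(s^3 - s^2 + 36*s - 36)

Laplace-transform each side.
With L{y'} = sY - y(0) = sY - (-3): the LHS transforms to (s - 1)Y - (-3).
The right side is L{sin(6*t)} = 6/(s^2 + 36).
So (s - 1)Y = 6/(s^2 + 36) + (-3).
Divide through and combine into a single rational function.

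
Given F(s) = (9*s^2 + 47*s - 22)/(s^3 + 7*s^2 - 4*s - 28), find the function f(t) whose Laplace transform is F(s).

f(t) = 3*exp(2*t) + 4*exp(-2*t) + 2*exp(-7*t)

Factor the denominator: s^3 + 7*s^2 - 4*s - 28 = (s - 2)*(s + 2)*(s + 7).
Partial fraction decomposition gives [4/(s + 2)] + [2/(s + 7)] + [3/(s - 2)].
Invert each term: 4/(s + 2) ↔ 4e^(-2t); 2/(s + 7) ↔ 2e^(-7t); 3/(s - 2) ↔ 3e^(2t).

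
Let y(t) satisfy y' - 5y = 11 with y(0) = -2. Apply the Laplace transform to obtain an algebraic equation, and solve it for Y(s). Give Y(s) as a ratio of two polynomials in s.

Y(s) = (-2*s + 11)/(s^2 - 5*s)

Take the Laplace transform of both sides.
The derivative rules (L{y'} = sY - y(0) = sY - (-2)) turn the left side into (s - 5)Y - (-2).
The right side is L{11} = 11/s.
So (s - 5)Y = 11/s + (-2).
Divide through and combine into a single rational function.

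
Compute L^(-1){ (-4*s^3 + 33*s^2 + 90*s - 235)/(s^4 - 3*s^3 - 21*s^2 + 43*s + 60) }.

5*exp(5*t) - 4*exp(3*t) - 4*exp(-t) - exp(-4*t)

Factor the denominator: s^4 - 3*s^3 - 21*s^2 + 43*s + 60 = (s - 5)*(s - 3)*(s + 1)*(s + 4).
Partial fraction decomposition gives [-1/(s + 4)] + [-4/(s - 3)] + [5/(s - 5)] + [-4/(s + 1)].
Invert each term: -1/(s + 4) ↔ -e^(-4t); -4/(s - 3) ↔ -4e^(3t); 5/(s - 5) ↔ 5e^(5t); -4/(s + 1) ↔ -4e^(-t).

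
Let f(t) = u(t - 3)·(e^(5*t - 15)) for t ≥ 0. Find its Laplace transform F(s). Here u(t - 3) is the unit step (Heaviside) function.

By the second shifting theorem, L{u(t - c)·g(t - c)} = e^(-cs)·G(s) with c = 3 and G(s) = L{g(t)}.
L{e^(5t)} = 1/(s - 5).

F(s) = exp(-3*s)/(s - 5)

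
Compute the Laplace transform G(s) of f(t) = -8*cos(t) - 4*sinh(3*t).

G(s) = -8*s/(s^2 + 1) - 12/(s^2 - 9)

By linearity of the Laplace transform, transform each term separately.
(-4)·[L{sinh(3t)} = 3/(s^2 - 9)]; (-8)·[L{cos(t)} = s/(s^2 + 1)].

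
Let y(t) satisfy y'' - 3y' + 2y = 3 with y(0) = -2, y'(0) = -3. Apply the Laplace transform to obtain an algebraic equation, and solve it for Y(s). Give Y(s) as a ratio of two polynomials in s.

Y(s) = (-2*s^2 + 3*s + 3)/(s^3 - 3*s^2 + 2*s)

Apply the Laplace transform to the equation.
Using L{y''} = s^2 Y - s·y(0) - y'(0) and L{y'} = sY - y(0), with y(0) = -2, y'(0) = -3, the left side becomes (s^2 - 3*s + 2)Y - (-2*s + 3).
The right side is L{3} = 3/s.
So (s^2 - 3*s + 2)Y = 3/s + (-2*s + 3).
Isolate Y and clear denominators.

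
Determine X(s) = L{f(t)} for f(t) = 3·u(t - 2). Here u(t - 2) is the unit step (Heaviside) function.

X(s) = 3*exp(-2*s)/s

By the second shifting theorem, L{u(t - c)·g(t - c)} = e^(-cs)·G(s) with c = 2 and G(s) = L{g(t)}.
L{3} = 3/s.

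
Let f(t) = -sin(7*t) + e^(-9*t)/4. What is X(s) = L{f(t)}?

X(s) = -7/(s^2 + 49) + 1/(4*(s + 9))

Apply the Laplace transform termwise.
(-1)·[L{sin(7t)} = 7/(s^2 + 49)]; (1/4)·[L{e^(-9t)} = 1/(s + 9)].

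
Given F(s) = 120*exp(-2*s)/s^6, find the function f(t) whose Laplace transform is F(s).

The factor e^(-2s) signals a time shift by c = 2 (second shifting theorem).
L{t^5} = 5!/s^6 = 120/s^6, so L^-1{120/s^6} = t^5.
Hence the inverse is u(t - 2) times that function evaluated at t - 2.

f(t) = Heaviside(t - 2)*((t - 2)^5)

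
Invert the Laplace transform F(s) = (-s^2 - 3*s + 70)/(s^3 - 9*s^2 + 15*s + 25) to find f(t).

f(t) = 5*t*exp(5*t) - 3*exp(5*t) + 2*exp(-t)

Factor the denominator: s^3 - 9*s^2 + 15*s + 25 = (s - 5)^2*(s + 1).
Partial fraction decomposition gives [-3/(s - 5)] + [5/(s - 5)^2] + [2/(s + 1)].
Invert each term: -3/(s - 5) ↔ -3e^(5t); 5/(s - 5)^2 ↔ 5t·e^(5t); 2/(s + 1) ↔ 2e^(-t).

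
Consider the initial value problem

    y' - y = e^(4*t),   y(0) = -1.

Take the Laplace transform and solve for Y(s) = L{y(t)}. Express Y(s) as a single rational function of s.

Transform both sides with L{·}.
The derivative rules (L{y'} = sY - y(0) = sY - (-1)) turn the left side into (s - 1)Y - (-1).
The right side is L{e^(4*t)} = 1/(s - 4).
So (s - 1)Y = 1/(s - 4) + (-1).
Isolate Y and clear denominators.

Y(s) = (-s + 5)/(s^2 - 5*s + 4)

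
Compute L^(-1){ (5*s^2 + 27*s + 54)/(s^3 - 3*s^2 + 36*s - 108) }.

4*exp(3*t) + 5*sin(6*t) + cos(6*t)

Factor the denominator: s^3 - 3*s^2 + 36*s - 108 = (s - 3)*(s^2 + 36).
Partial fraction decomposition gives [4/(s - 3)] + [s/(s^2 + 36)] + [30/(s^2 + 36)].
Invert each term: 4/(s - 3) ↔ 4e^(3t); 1·s/(s^2 + 36) ↔ cos(6t); 5·6/(s^2 + 36) ↔ 5sin(6t).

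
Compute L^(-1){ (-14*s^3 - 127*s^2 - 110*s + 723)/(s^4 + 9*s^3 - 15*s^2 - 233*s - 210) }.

-6*exp(5*t) - 4*exp(-t) - 3*exp(-6*t) - exp(-7*t)

Factor the denominator: s^4 + 9*s^3 - 15*s^2 - 233*s - 210 = (s - 5)*(s + 1)*(s + 6)*(s + 7).
Partial fraction decomposition gives [-4/(s + 1)] + [-6/(s - 5)] + [-1/(s + 7)] + [-3/(s + 6)].
Invert each term: -4/(s + 1) ↔ -4e^(-t); -6/(s - 5) ↔ -6e^(5t); -1/(s + 7) ↔ -e^(-7t); -3/(s + 6) ↔ -3e^(-6t).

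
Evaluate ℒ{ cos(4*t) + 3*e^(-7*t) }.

By linearity of the Laplace transform, transform each term separately.
(3)·[L{e^(-7t)} = 1/(s + 7)]; L{cos(4t)} = s/(s^2 + 16).

s/(s^2 + 16) + 3/(s + 7)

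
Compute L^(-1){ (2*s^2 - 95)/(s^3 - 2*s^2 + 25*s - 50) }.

-3*exp(2*t) + 2*sin(5*t) + 5*cos(5*t)

Factor the denominator: s^3 - 2*s^2 + 25*s - 50 = (s - 2)*(s^2 + 25).
Partial fraction decomposition gives [-3/(s - 2)] + [5*s/(s^2 + 25)] + [10/(s^2 + 25)].
Invert each term: -3/(s - 2) ↔ -3e^(2t); 5·s/(s^2 + 25) ↔ 5cos(5t); 2·5/(s^2 + 25) ↔ 2sin(5t).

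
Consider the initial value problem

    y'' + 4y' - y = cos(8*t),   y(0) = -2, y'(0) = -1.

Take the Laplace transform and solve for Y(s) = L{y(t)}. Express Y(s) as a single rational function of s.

Y(s) = (-2*s^3 - 9*s^2 - 127*s - 576)/(s^4 + 4*s^3 + 63*s^2 + 256*s - 64)

Apply the Laplace transform to the equation.
The derivative rules (L{y''} = s^2 Y - s·y(0) - y'(0) and L{y'} = sY - y(0), with y(0) = -2, y'(0) = -1) turn the left side into (s^2 + 4*s - 1)Y - (-2*s - 9).
The right side is L{cos(8*t)} = s/(s^2 + 64).
So (s^2 + 4*s - 1)Y = s/(s^2 + 64) + (-2*s - 9).
Isolate Y and clear denominators.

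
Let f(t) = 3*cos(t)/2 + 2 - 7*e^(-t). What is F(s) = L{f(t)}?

F(s) = 3*s/(2*(s^2 + 1)) - 7/(s + 1) + 2/s

By linearity of the Laplace transform, transform each term separately.
(3/2)·[L{cos(t)} = s/(s^2 + 1)]; L{2} = 2/s; (-7)·[L{e^(-t)} = 1/(s + 1)].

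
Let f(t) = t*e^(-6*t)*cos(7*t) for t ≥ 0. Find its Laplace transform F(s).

F(s) = (s - 1)*(s + 13)/(s^2 + 12*s + 85)^2

L{cos(7t)} = s/(s^2 + 49).
Multiplying by e^(-6t) shifts s → s + 6, so L{e^(-6*t)*cos(7*t)} = (s + 6)/((s + 6)^2 + 49).
Then apply L{t·g(t)} = -d/ds[G(s)] with G(s) = (s + 6)/((s + 6)^2 + 49):
differentiating 1 time and applying the sign gives (s - 1)*(s + 13)/(s^2 + 12*s + 85)^2.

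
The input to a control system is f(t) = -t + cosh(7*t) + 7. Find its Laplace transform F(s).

F(s) = s/(s^2 - 49) + 7/s - 1/s^2

The transform is linear, so treat each term independently.
L{7} = 7/s; L{cosh(7t)} = s/(s^2 - 49); (-1)·[L{t} = 1!/s^2 = 1/s^2].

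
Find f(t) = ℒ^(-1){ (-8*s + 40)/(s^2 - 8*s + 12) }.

f(t) = -2*exp(6*t) - 6*exp(2*t)

Factor the denominator: s^2 - 8*s + 12 = (s - 6)*(s - 2).
Partial fraction decomposition gives [-2/(s - 6)] + [-6/(s - 2)].
Invert each term: -2/(s - 6) ↔ -2e^(6t); -6/(s - 2) ↔ -6e^(2t).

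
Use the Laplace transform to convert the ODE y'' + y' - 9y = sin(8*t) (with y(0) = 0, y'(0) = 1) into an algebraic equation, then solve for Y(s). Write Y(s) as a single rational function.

Transform both sides with L{·}.
With L{y''} = s^2 Y - s·y(0) - y'(0) and L{y'} = sY - y(0), with y(0) = 0, y'(0) = 1: the LHS transforms to (s^2 + s - 9)Y - (1).
The right side is L{sin(8*t)} = 8/(s^2 + 64).
So (s^2 + s - 9)Y = 8/(s^2 + 64) + (1).
Solve for Y(s) and write it as one ratio of polynomials.

Y(s) = (s^2 + 72)/(s^4 + s^3 + 55*s^2 + 64*s - 576)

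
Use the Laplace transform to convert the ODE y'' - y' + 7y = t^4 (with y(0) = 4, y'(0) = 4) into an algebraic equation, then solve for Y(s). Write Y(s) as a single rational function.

Y(s) = (4*s^6 + 24)/(s^7 - s^6 + 7*s^5)

Apply the Laplace transform to the equation.
Using L{y''} = s^2 Y - s·y(0) - y'(0) and L{y'} = sY - y(0), with y(0) = 4, y'(0) = 4, the left side becomes (s^2 - s + 7)Y - (4*s).
The right side is L{t^4} = 24/s^5.
So (s^2 - s + 7)Y = 24/s^5 + (4*s).
Divide through and combine into a single rational function.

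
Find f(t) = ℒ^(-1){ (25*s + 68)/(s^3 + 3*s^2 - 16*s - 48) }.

f(t) = 3*exp(4*t) + exp(-3*t) - 4*exp(-4*t)

Factor the denominator: s^3 + 3*s^2 - 16*s - 48 = (s - 4)*(s + 3)*(s + 4).
Partial fraction decomposition gives [3/(s - 4)] + [1/(s + 3)] + [-4/(s + 4)].
Invert each term: 3/(s - 4) ↔ 3e^(4t); 1/(s + 3) ↔ e^(-3t); -4/(s + 4) ↔ -4e^(-4t).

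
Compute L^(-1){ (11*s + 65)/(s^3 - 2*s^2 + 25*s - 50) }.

3*exp(2*t) + sin(5*t) - 3*cos(5*t)

Factor the denominator: s^3 - 2*s^2 + 25*s - 50 = (s - 2)*(s^2 + 25).
Partial fraction decomposition gives [3/(s - 2)] + [-3*s/(s^2 + 25)] + [5/(s^2 + 25)].
Invert each term: 3/(s - 2) ↔ 3e^(2t); -3·s/(s^2 + 25) ↔ -3cos(5t); 1·5/(s^2 + 25) ↔ sin(5t).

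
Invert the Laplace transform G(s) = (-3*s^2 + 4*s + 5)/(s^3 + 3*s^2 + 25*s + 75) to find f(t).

f(t) = 2*sin(5*t) - 2*cos(5*t) - exp(-3*t)

Factor the denominator: s^3 + 3*s^2 + 25*s + 75 = (s + 3)*(s^2 + 25).
Partial fraction decomposition gives [-1/(s + 3)] + [-2*s/(s^2 + 25)] + [10/(s^2 + 25)].
Invert each term: -1/(s + 3) ↔ -e^(-3t); -2·s/(s^2 + 25) ↔ -2cos(5t); 2·5/(s^2 + 25) ↔ 2sin(5t).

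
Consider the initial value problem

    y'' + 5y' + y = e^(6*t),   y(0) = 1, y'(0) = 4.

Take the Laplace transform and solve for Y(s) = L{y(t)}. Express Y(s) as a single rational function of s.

Take the Laplace transform of both sides.
With L{y''} = s^2 Y - s·y(0) - y'(0) and L{y'} = sY - y(0), with y(0) = 1, y'(0) = 4: the LHS transforms to (s^2 + 5*s + 1)Y - (s + 9).
The right side is L{e^(6*t)} = 1/(s - 6).
So (s^2 + 5*s + 1)Y = 1/(s - 6) + (s + 9).
Solve for Y(s) and write it as one ratio of polynomials.

Y(s) = (s^2 + 3*s - 53)/(s^3 - s^2 - 29*s - 6)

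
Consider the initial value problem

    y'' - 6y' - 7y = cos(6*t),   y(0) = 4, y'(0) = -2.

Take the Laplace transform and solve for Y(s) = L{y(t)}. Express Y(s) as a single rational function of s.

Take the Laplace transform of both sides.
The derivative rules (L{y''} = s^2 Y - s·y(0) - y'(0) and L{y'} = sY - y(0), with y(0) = 4, y'(0) = -2) turn the left side into (s^2 - 6*s - 7)Y - (4*s - 26).
The right side is L{cos(6*t)} = s/(s^2 + 36).
So (s^2 - 6*s - 7)Y = s/(s^2 + 36) + (4*s - 26).
Isolate Y and clear denominators.

Y(s) = (4*s^3 - 26*s^2 + 145*s - 936)/(s^4 - 6*s^3 + 29*s^2 - 216*s - 252)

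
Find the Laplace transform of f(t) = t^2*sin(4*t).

8*(3*s^2 - 16)/(s^2 + 16)^3

L{sin(4t)} = 4/(s^2 + 16).
Then apply L{t^2·g(t)} = (-1)^2 d^2/ds^2[H(s)] with H(s) = 4/(s^2 + 16):
differentiating 2 times and applying the sign gives 8*(3*s^2 - 16)/(s^2 + 16)^3.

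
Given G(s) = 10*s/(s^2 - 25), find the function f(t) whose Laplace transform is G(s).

f(t) = 5*exp(5*t) + 5*exp(-5*t)

Factor the denominator: s^2 - 25 = (s - 5)*(s + 5).
Partial fraction decomposition gives [5/(s + 5)] + [5/(s - 5)].
Invert each term: 5/(s + 5) ↔ 5e^(-5t); 5/(s - 5) ↔ 5e^(5t).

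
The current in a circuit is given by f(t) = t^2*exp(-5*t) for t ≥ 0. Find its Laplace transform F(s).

F(s) = 2/(s + 5)^3

L{t^2} = 2!/s^3 = 2/s^3.
By the first shifting theorem, multiplying by e^(-5t) replaces s with s + 5.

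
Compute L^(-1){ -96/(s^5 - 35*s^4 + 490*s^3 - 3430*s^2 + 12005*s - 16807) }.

-4*t^4*exp(7*t)

Rewrite the denominator: s^5 - 35*s^4 + 490*s^3 - 3430*s^2 + 12005*s - 16807 = (s - 7)^5.
The form in (s - 7) signals a first-shifting-theorem factor e^(7t).
Since L{t^4} = 4!/s^5 = 24/s^5, the inverse is t^4*exp(7*t), scaled by -4.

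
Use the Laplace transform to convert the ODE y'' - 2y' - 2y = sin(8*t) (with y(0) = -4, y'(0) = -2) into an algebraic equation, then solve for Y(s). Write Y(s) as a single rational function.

Apply the Laplace transform to the equation.
With L{y''} = s^2 Y - s·y(0) - y'(0) and L{y'} = sY - y(0), with y(0) = -4, y'(0) = -2: the LHS transforms to (s^2 - 2*s - 2)Y - (-4*s + 6).
The right side is L{sin(8*t)} = 8/(s^2 + 64).
So (s^2 - 2*s - 2)Y = 8/(s^2 + 64) + (-4*s + 6).
Solve for Y(s) and write it as one ratio of polynomials.

Y(s) = (-4*s^3 + 6*s^2 - 256*s + 392)/(s^4 - 2*s^3 + 62*s^2 - 128*s - 128)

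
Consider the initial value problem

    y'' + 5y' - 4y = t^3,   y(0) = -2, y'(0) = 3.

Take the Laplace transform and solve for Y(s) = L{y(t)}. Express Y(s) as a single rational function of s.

Take the Laplace transform of both sides.
Using L{y''} = s^2 Y - s·y(0) - y'(0) and L{y'} = sY - y(0), with y(0) = -2, y'(0) = 3, the left side becomes (s^2 + 5*s - 4)Y - (-2*s - 7).
The right side is L{t^3} = 6/s^4.
So (s^2 + 5*s - 4)Y = 6/s^4 + (-2*s - 7).
Divide through and combine into a single rational function.

Y(s) = (-2*s^5 - 7*s^4 + 6)/(s^6 + 5*s^5 - 4*s^4)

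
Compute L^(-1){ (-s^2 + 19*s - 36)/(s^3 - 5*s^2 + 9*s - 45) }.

Factor the denominator: s^3 - 5*s^2 + 9*s - 45 = (s - 5)*(s^2 + 9).
Partial fraction decomposition gives [1/(s - 5)] + [-2*s/(s^2 + 9)] + [9/(s^2 + 9)].
Invert each term: 1/(s - 5) ↔ e^(5t); -2·s/(s^2 + 9) ↔ -2cos(3t); 3·3/(s^2 + 9) ↔ 3sin(3t).

exp(5*t) + 3*sin(3*t) - 2*cos(3*t)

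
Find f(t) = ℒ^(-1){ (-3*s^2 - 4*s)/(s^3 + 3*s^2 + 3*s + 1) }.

f(t) = t^2*exp(-t)/2 + 2*t*exp(-t) - 3*exp(-t)

Factor the denominator: s^3 + 3*s^2 + 3*s + 1 = (s + 1)^3.
Partial fraction decomposition gives [-3/(s + 1)] + [2/(s + 1)^2] + [(s + 1)^(-3)].
Invert each term: -3/(s + 1) ↔ -3e^(-t); 2/(s + 1)^2 ↔ 2t·e^(-t); 1/(s + 1)^3 ↔ (1/2)t^2·e^(-t).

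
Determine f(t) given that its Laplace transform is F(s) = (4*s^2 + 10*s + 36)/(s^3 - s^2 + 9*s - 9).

Factor the denominator: s^3 - s^2 + 9*s - 9 = (s - 1)*(s^2 + 9).
Partial fraction decomposition gives [5/(s - 1)] + [-s/(s^2 + 9)] + [9/(s^2 + 9)].
Invert each term: 5/(s - 1) ↔ 5e^(t); -1·s/(s^2 + 9) ↔ -cos(3t); 3·3/(s^2 + 9) ↔ 3sin(3t).

f(t) = 5*exp(t) + 3*sin(3*t) - cos(3*t)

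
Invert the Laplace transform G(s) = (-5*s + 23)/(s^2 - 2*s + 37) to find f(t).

f(t) = 3*exp(t)*sin(6*t) - 5*exp(t)*cos(6*t)

Complete the square in the denominator: s^2 - 2*s + 37 = (s - 1)^2 + 6^2.
Split the numerator to match: -5*s + 23 = -5·(s - 1) + 3·6.
Invert each term: -5·(s - 1)/((s - 1)^2 + 36) ↔ -5e^(t)cos(6t); 3·6/((s - 1)^2 + 36) ↔ 3e^(t)sin(6t).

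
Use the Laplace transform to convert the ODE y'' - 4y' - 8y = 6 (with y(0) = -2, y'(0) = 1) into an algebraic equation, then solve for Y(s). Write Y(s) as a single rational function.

Y(s) = (-2*s^2 + 9*s + 6)/(s^3 - 4*s^2 - 8*s)

Laplace-transform each side.
Using L{y''} = s^2 Y - s·y(0) - y'(0) and L{y'} = sY - y(0), with y(0) = -2, y'(0) = 1, the left side becomes (s^2 - 4*s - 8)Y - (-2*s + 9).
The right side is L{6} = 6/s.
So (s^2 - 4*s - 8)Y = 6/s + (-2*s + 9).
Divide through and combine into a single rational function.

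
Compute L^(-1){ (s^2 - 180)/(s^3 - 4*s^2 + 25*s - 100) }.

Factor the denominator: s^3 - 4*s^2 + 25*s - 100 = (s - 4)*(s^2 + 25).
Partial fraction decomposition gives [-4/(s - 4)] + [5*s/(s^2 + 25)] + [20/(s^2 + 25)].
Invert each term: -4/(s - 4) ↔ -4e^(4t); 5·s/(s^2 + 25) ↔ 5cos(5t); 4·5/(s^2 + 25) ↔ 4sin(5t).

-4*exp(4*t) + 4*sin(5*t) + 5*cos(5*t)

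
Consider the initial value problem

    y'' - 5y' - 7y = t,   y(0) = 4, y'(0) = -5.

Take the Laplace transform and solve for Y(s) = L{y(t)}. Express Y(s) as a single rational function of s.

Take the Laplace transform of both sides.
The derivative rules (L{y''} = s^2 Y - s·y(0) - y'(0) and L{y'} = sY - y(0), with y(0) = 4, y'(0) = -5) turn the left side into (s^2 - 5*s - 7)Y - (4*s - 25).
The right side is L{t} = s^(-2).
So (s^2 - 5*s - 7)Y = s^(-2) + (4*s - 25).
Solve for Y(s) and write it as one ratio of polynomials.

Y(s) = (4*s^3 - 25*s^2 + 1)/(s^4 - 5*s^3 - 7*s^2)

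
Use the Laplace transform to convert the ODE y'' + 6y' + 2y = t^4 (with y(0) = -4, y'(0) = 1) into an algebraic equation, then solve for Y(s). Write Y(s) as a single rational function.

Y(s) = (-4*s^6 - 23*s^5 + 24)/(s^7 + 6*s^6 + 2*s^5)

Take the Laplace transform of both sides.
The derivative rules (L{y''} = s^2 Y - s·y(0) - y'(0) and L{y'} = sY - y(0), with y(0) = -4, y'(0) = 1) turn the left side into (s^2 + 6*s + 2)Y - (-4*s - 23).
The right side is L{t^4} = 24/s^5.
So (s^2 + 6*s + 2)Y = 24/s^5 + (-4*s - 23).
Divide through and combine into a single rational function.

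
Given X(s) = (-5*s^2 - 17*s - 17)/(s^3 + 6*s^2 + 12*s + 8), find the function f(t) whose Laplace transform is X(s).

Factor the denominator: s^3 + 6*s^2 + 12*s + 8 = (s + 2)^3.
Partial fraction decomposition gives [-5/(s + 2)] + [3/(s + 2)^2] + [-3/(s + 2)^3].
Invert each term: -5/(s + 2) ↔ -5e^(-2t); 3/(s + 2)^2 ↔ 3t·e^(-2t); -3/(s + 2)^3 ↔ (-3/2)t^2·e^(-2t).

f(t) = -3*t^2*exp(-2*t)/2 + 3*t*exp(-2*t) - 5*exp(-2*t)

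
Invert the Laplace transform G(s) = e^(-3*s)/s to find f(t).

f(t) = Heaviside(t - 3)

The factor e^(-3s) signals a time shift by c = 3 (second shifting theorem).
L{1} = 1/s, so L^-1{1/s} = 1.
Hence the inverse is u(t - 3) times that function evaluated at t - 3.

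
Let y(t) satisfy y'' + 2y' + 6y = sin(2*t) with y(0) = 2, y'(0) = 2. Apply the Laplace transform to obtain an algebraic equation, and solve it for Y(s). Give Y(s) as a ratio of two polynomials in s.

Transform both sides with L{·}.
Using L{y''} = s^2 Y - s·y(0) - y'(0) and L{y'} = sY - y(0), with y(0) = 2, y'(0) = 2, the left side becomes (s^2 + 2*s + 6)Y - (2*s + 6).
The right side is L{sin(2*t)} = 2/(s^2 + 4).
So (s^2 + 2*s + 6)Y = 2/(s^2 + 4) + (2*s + 6).
Isolate Y and clear denominators.

Y(s) = (2*s^3 + 6*s^2 + 8*s + 26)/(s^4 + 2*s^3 + 10*s^2 + 8*s + 24)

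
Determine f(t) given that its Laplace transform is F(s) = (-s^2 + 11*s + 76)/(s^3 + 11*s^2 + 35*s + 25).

f(t) = t*exp(-5*t) + 4*exp(-t) - 5*exp(-5*t)

Factor the denominator: s^3 + 11*s^2 + 35*s + 25 = (s + 1)*(s + 5)^2.
Partial fraction decomposition gives [-5/(s + 5)] + [(s + 5)^(-2)] + [4/(s + 1)].
Invert each term: -5/(s + 5) ↔ -5e^(-5t); 1/(s + 5)^2 ↔ t·e^(-5t); 4/(s + 1) ↔ 4e^(-t).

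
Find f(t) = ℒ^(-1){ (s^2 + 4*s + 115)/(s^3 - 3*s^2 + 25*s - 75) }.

f(t) = 4*exp(3*t) - sin(5*t) - 3*cos(5*t)

Factor the denominator: s^3 - 3*s^2 + 25*s - 75 = (s - 3)*(s^2 + 25).
Partial fraction decomposition gives [4/(s - 3)] + [-3*s/(s^2 + 25)] + [-5/(s^2 + 25)].
Invert each term: 4/(s - 3) ↔ 4e^(3t); -3·s/(s^2 + 25) ↔ -3cos(5t); -1·5/(s^2 + 25) ↔ -sin(5t).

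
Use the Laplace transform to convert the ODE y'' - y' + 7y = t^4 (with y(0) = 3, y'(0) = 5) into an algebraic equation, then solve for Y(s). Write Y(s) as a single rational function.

Take the Laplace transform of both sides.
With L{y''} = s^2 Y - s·y(0) - y'(0) and L{y'} = sY - y(0), with y(0) = 3, y'(0) = 5: the LHS transforms to (s^2 - s + 7)Y - (3*s + 2).
The right side is L{t^4} = 24/s^5.
So (s^2 - s + 7)Y = 24/s^5 + (3*s + 2).
Solve for Y(s) and write it as one ratio of polynomials.

Y(s) = (3*s^6 + 2*s^5 + 24)/(s^7 - s^6 + 7*s^5)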